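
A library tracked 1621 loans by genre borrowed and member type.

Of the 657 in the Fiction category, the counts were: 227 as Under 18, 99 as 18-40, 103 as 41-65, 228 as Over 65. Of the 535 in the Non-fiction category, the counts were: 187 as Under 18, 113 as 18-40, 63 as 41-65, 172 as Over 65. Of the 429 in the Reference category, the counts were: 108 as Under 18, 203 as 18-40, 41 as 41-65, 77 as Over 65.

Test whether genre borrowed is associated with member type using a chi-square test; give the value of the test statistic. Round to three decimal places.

Row totals: 657, 535, 429. Column totals: 522, 415, 207, 477. Grand total N = 1621.
Expected counts (row total × column total / N):
  Fiction, Under 18: 657×522/1621 = 211.5694
  Fiction, 18-40: 657×415/1621 = 168.2017
  Fiction, 41-65: 657×207/1621 = 83.8982
  Fiction, Over 65: 657×477/1621 = 193.3307
  Non-fiction, Under 18: 535×522/1621 = 172.2825
  Non-fiction, 18-40: 535×415/1621 = 136.9679
  Non-fiction, 41-65: 535×207/1621 = 68.3189
  Non-fiction, Over 65: 535×477/1621 = 157.4306
  Reference, Under 18: 429×522/1621 = 138.1481
  Reference, 18-40: 429×415/1621 = 109.8304
  Reference, 41-65: 429×207/1621 = 54.7829
  Reference, Over 65: 429×477/1621 = 126.2387
Contributions (O − E)²/E:
  (227 − 211.5694)²/211.5694 = 1.1254
  (99 − 168.2017)²/168.2017 = 28.4710
  (103 − 83.8982)²/83.8982 = 4.3491
  (228 − 193.3307)²/193.3307 = 6.2171
  (187 − 172.2825)²/172.2825 = 1.2573
  (113 − 136.9679)²/136.9679 = 4.1941
  (63 − 68.3189)²/68.3189 = 0.4141
  (172 − 157.4306)²/157.4306 = 1.3483
  (108 − 138.1481)²/138.1481 = 6.5792
  (203 − 109.8304)²/109.8304 = 79.0362
  (41 − 54.7829)²/54.7829 = 3.4677
  (77 − 126.2387)²/126.2387 = 19.2053
χ² = 1.1254 + 28.4710 + 4.3491 + 6.2171 + 1.2573 + 4.1941 + 0.4141 + 1.3483 + 6.5792 + 79.0362 + 3.4677 + 19.2053 = 155.665

155.665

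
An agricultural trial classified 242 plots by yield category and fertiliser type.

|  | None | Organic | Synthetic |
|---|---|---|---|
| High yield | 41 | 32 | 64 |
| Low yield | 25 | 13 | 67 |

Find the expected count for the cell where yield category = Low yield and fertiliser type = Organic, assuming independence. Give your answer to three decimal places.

Row total (Low yield) = 105; column total (Organic) = 45; grand total N = 242.
Expected count = (row total × column total) / N = 105 × 45 / 242 = 19.525.

19.525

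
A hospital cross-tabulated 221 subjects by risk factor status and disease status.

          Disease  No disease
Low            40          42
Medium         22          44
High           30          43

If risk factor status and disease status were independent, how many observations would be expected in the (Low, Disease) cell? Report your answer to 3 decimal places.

34.136

Row total (Low) = 82; column total (Disease) = 92; grand total N = 221.
Expected count = (row total × column total) / N = 82 × 92 / 221 = 34.136.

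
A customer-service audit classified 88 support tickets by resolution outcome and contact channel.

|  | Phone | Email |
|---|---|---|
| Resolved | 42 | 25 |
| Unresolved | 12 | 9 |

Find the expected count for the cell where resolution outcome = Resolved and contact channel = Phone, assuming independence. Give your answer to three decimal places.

Row total (Resolved) = 67; column total (Phone) = 54; grand total N = 88.
Expected count = (row total × column total) / N = 67 × 54 / 88 = 41.114.

41.114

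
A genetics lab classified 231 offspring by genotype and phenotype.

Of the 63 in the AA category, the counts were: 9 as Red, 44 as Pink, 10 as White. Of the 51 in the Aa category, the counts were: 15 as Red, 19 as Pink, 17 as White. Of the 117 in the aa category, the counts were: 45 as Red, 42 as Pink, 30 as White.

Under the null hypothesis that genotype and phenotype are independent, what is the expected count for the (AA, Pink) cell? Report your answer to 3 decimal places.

28.636

Row total (AA) = 63; column total (Pink) = 105; grand total N = 231.
Expected count = (row total × column total) / N = 63 × 105 / 231 = 28.636.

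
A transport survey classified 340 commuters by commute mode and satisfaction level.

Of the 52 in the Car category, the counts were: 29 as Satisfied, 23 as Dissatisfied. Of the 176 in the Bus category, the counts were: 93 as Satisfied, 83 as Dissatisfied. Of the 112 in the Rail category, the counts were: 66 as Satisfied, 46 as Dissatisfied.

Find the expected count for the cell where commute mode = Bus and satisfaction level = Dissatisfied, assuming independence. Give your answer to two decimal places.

78.68

Row total (Bus) = 176; column total (Dissatisfied) = 152; grand total N = 340.
Expected count = (row total × column total) / N = 176 × 152 / 340 = 78.68.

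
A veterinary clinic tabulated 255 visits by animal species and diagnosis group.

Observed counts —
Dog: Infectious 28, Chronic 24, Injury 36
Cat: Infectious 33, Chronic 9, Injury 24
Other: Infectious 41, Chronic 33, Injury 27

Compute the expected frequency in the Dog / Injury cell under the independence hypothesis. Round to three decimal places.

Row total (Dog) = 88; column total (Injury) = 87; grand total N = 255.
Expected count = (row total × column total) / N = 88 × 87 / 255 = 30.024.

30.024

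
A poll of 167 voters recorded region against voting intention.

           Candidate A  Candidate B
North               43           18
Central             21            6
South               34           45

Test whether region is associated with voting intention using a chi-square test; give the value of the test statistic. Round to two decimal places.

Row totals: 61, 27, 79. Column totals: 98, 69. Grand total N = 167.
Expected counts (row total × column total / N):
  North, Candidate A: 61×98/167 = 35.796
  North, Candidate B: 61×69/167 = 25.204
  Central, Candidate A: 27×98/167 = 15.844
  Central, Candidate B: 27×69/167 = 11.156
  South, Candidate A: 79×98/167 = 46.359
  South, Candidate B: 79×69/167 = 32.641
Contributions (O − E)²/E:
  (43 − 35.796)²/35.796 = 1.4498
  (18 − 25.204)²/25.204 = 2.0591
  (21 − 15.844)²/15.844 = 1.6779
  (6 − 11.156)²/11.156 = 2.3830
  (34 − 46.359)²/46.359 = 3.2948
  (45 − 32.641)²/32.641 = 4.6795
χ² = 1.4498 + 2.0591 + 1.6779 + 2.3830 + 3.2948 + 4.6795 = 15.54

15.54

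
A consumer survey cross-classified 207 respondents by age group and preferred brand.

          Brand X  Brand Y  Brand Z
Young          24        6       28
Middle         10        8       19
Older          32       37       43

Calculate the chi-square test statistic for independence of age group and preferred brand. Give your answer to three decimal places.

Row totals: 58, 37, 112. Column totals: 66, 51, 90. Grand total N = 207.
Expected counts (row total × column total / N):
  Young, Brand X: 58×66/207 = 18.4928
  Young, Brand Y: 58×51/207 = 14.2899
  Young, Brand Z: 58×90/207 = 25.2174
  Middle, Brand X: 37×66/207 = 11.7971
  Middle, Brand Y: 37×51/207 = 9.1159
  Middle, Brand Z: 37×90/207 = 16.0870
  Older, Brand X: 112×66/207 = 35.7101
  Older, Brand Y: 112×51/207 = 27.5942
  Older, Brand Z: 112×90/207 = 48.6957
Contributions (O − E)²/E:
  (24 − 18.4928)²/18.4928 = 1.6401
  (6 − 14.2899)²/14.2899 = 4.8092
  (28 − 25.2174)²/25.2174 = 0.3070
  (10 − 11.7971)²/11.7971 = 0.2738
  (8 − 9.1159)²/9.1159 = 0.1366
  (19 − 16.0870)²/16.0870 = 0.5275
  (32 − 35.7101)²/35.7101 = 0.3855
  (37 − 27.5942)²/27.5942 = 3.2061
  (43 − 48.6957)²/48.6957 = 0.6662
χ² = 1.6401 + 4.8092 + 0.3070 + 0.2738 + 0.1366 + 0.5275 + 0.3855 + 3.2061 + 0.6662 = 11.952

11.952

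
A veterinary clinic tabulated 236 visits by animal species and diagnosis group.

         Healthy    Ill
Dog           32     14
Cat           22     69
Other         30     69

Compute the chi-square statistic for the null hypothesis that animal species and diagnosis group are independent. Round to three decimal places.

Row totals: 46, 91, 99. Column totals: 84, 152. Grand total N = 236.
Expected counts (row total × column total / N):
  Dog, Healthy: 46×84/236 = 16.3729
  Dog, Ill: 46×152/236 = 29.6271
  Cat, Healthy: 91×84/236 = 32.3898
  Cat, Ill: 91×152/236 = 58.6102
  Other, Healthy: 99×84/236 = 35.2373
  Other, Ill: 99×152/236 = 63.7627
Contributions (O − E)²/E:
  (32 − 16.3729)²/16.3729 = 14.9153
  (14 − 29.6271)²/29.6271 = 8.2427
  (22 − 32.3898)²/32.3898 = 3.3328
  (69 − 58.6102)²/58.6102 = 1.8418
  (30 − 35.2373)²/35.2373 = 0.7784
  (69 − 63.7627)²/63.7627 = 0.4302
χ² = 14.9153 + 8.2427 + 3.3328 + 1.8418 + 0.7784 + 0.4302 = 29.541

29.541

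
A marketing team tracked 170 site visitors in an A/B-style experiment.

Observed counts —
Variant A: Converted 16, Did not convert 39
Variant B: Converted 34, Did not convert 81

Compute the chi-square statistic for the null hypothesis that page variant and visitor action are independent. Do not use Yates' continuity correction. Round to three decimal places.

0.004

Row totals: 55, 115. Column totals: 50, 120. Grand total N = 170.
Expected counts (row total × column total / N):
  Variant A, Converted: 55×50/170 = 16.1765
  Variant A, Did not convert: 55×120/170 = 38.8235
  Variant B, Converted: 115×50/170 = 33.8235
  Variant B, Did not convert: 115×120/170 = 81.1765
Contributions (O − E)²/E:
  (16 − 16.1765)²/16.1765 = 0.0019
  (39 − 38.8235)²/38.8235 = 0.0008
  (34 − 33.8235)²/33.8235 = 0.0009
  (81 − 81.1765)²/81.1765 = 0.0004
χ² = 0.0019 + 0.0008 + 0.0009 + 0.0004 = 0.004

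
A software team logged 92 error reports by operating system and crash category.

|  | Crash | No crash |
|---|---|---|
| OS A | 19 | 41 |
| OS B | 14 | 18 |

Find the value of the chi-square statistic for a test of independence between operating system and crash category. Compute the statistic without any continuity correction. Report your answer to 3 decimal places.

1.325

Row totals: 60, 32. Column totals: 33, 59. Grand total N = 92.
Expected counts (row total × column total / N):
  OS A, Crash: 60×33/92 = 21.5217
  OS A, No crash: 60×59/92 = 38.4783
  OS B, Crash: 32×33/92 = 11.4783
  OS B, No crash: 32×59/92 = 20.5217
Contributions (O − E)²/E:
  (19 − 21.5217)²/21.5217 = 0.2955
  (41 − 38.4783)²/38.4783 = 0.1653
  (14 − 11.4783)²/11.4783 = 0.5540
  (18 − 20.5217)²/20.5217 = 0.3099
χ² = 0.2955 + 0.1653 + 0.5540 + 0.3099 = 1.325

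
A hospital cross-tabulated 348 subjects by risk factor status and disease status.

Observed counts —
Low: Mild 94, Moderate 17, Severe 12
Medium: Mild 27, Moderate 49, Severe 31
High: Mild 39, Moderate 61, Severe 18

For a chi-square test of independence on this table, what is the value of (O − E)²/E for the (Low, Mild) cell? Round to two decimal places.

Row total (Low) = 123; column total (Mild) = 160; N = 348.
Expected count E = 123 × 160 / 348 = 56.552.
Contribution = (O − E)²/E = (94 − 56.552)² / 56.552 = 24.80.

24.80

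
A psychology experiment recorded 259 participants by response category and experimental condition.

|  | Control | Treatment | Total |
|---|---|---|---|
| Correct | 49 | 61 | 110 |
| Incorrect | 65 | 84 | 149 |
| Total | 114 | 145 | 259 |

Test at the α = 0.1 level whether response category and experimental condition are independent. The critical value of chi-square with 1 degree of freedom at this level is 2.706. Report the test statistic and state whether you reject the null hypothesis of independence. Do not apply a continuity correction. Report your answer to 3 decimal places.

Grand total N = 259.
Expected counts (row total × column total / N):
  Correct, Control: 110×114/259 = 48.4170
  Correct, Treatment: 110×145/259 = 61.5830
  Incorrect, Control: 149×114/259 = 65.5830
  Incorrect, Treatment: 149×145/259 = 83.4170
Contributions (O − E)²/E:
  (49 − 48.4170)²/48.4170 = 0.0070
  (61 − 61.5830)²/61.5830 = 0.0055
  (65 − 65.5830)²/65.5830 = 0.0052
  (84 − 83.4170)²/83.4170 = 0.0041
χ² = 0.0070 + 0.0055 + 0.0052 + 0.0041 = 0.022
df = (2−1)(2−1) = 1. Since 0.022 < 2.706, fail to reject the null hypothesis of independence at α = 0.1.

0.022; fail to reject H₀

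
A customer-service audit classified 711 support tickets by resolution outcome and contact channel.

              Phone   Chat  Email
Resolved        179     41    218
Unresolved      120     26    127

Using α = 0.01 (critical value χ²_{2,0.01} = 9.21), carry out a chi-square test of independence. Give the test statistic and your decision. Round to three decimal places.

0.753; fail to reject H₀

Row totals: 438, 273. Column totals: 299, 67, 345. Grand total N = 711.
Expected counts (row total × column total / N):
  Resolved, Phone: 438×299/711 = 184.1941
  Resolved, Chat: 438×67/711 = 41.2743
  Resolved, Email: 438×345/711 = 212.5316
  Unresolved, Phone: 273×299/711 = 114.8059
  Unresolved, Chat: 273×67/711 = 25.7257
  Unresolved, Email: 273×345/711 = 132.4684
Contributions (O − E)²/E:
  (179 − 184.1941)²/184.1941 = 0.1465
  (41 − 41.2743)²/41.2743 = 0.0018
  (218 − 212.5316)²/212.5316 = 0.1407
  (120 − 114.8059)²/114.8059 = 0.2350
  (26 − 25.7257)²/25.7257 = 0.0029
  (127 − 132.4684)²/132.4684 = 0.2257
χ² = 0.1465 + 0.0018 + 0.1407 + 0.2350 + 0.0029 + 0.2257 = 0.753
df = (2−1)(3−1) = 2. Since 0.753 < 9.21, fail to reject the null hypothesis of independence at α = 0.01.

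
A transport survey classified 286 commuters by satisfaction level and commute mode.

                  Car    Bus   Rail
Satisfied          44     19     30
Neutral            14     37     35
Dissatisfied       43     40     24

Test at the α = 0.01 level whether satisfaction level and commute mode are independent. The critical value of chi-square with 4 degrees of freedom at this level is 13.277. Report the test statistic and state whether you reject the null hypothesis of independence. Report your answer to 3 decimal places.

Row totals: 93, 86, 107. Column totals: 101, 96, 89. Grand total N = 286.
Expected counts (row total × column total / N):
  Satisfied, Car: 93×101/286 = 32.8427
  Satisfied, Bus: 93×96/286 = 31.2168
  Satisfied, Rail: 93×89/286 = 28.9406
  Neutral, Car: 86×101/286 = 30.3706
  Neutral, Bus: 86×96/286 = 28.8671
  Neutral, Rail: 86×89/286 = 26.7622
  Dissatisfied, Car: 107×101/286 = 37.7867
  Dissatisfied, Bus: 107×96/286 = 35.9161
  Dissatisfied, Rail: 107×89/286 = 33.2972
Contributions (O − E)²/E:
  (44 − 32.8427)²/32.8427 = 3.7904
  (19 − 31.2168)²/31.2168 = 4.7811
  (30 − 28.9406)²/28.9406 = 0.0388
  (14 − 30.3706)²/30.3706 = 8.8242
  (37 − 28.8671)²/28.8671 = 2.2913
  (35 − 26.7622)²/26.7622 = 2.5357
  (43 − 37.7867)²/37.7867 = 0.7193
  (40 − 35.9161)²/35.9161 = 0.4644
  (24 − 33.2972)²/33.2972 = 2.5960
χ² = 3.7904 + 4.7811 + 0.0388 + 8.8242 + 2.2913 + 2.5357 + 0.7193 + 0.4644 + 2.5960 = 26.041
df = (3−1)(3−1) = 4. Since 26.041 > 13.277, reject the null hypothesis of independence at α = 0.01.

26.041; reject H₀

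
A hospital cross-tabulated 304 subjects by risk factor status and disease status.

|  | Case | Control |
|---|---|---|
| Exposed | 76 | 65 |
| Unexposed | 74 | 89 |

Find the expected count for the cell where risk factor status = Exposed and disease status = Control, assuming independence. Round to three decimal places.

71.428

Row total (Exposed) = 141; column total (Control) = 154; grand total N = 304.
Expected count = (row total × column total) / N = 141 × 154 / 304 = 71.428.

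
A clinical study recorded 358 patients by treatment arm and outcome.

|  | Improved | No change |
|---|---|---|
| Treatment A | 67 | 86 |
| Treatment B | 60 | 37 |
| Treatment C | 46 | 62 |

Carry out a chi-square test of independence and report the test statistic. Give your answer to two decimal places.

9.79

Row totals: 153, 97, 108. Column totals: 173, 185. Grand total N = 358.
Expected counts (row total × column total / N):
  Treatment A, Improved: 153×173/358 = 73.936
  Treatment A, No change: 153×185/358 = 79.064
  Treatment B, Improved: 97×173/358 = 46.874
  Treatment B, No change: 97×185/358 = 50.126
  Treatment C, Improved: 108×173/358 = 52.190
  Treatment C, No change: 108×185/358 = 55.810
Contributions (O − E)²/E:
  (67 − 73.936)²/73.936 = 0.6507
  (86 − 79.064)²/79.064 = 0.6085
  (60 − 46.874)²/46.874 = 3.6756
  (37 − 50.126)²/50.126 = 3.4372
  (46 − 52.190)²/52.190 = 0.7342
  (62 − 55.810)²/55.810 = 0.6865
χ² = 0.6507 + 0.6085 + 3.6756 + 3.4372 + 0.7342 + 0.6865 = 9.79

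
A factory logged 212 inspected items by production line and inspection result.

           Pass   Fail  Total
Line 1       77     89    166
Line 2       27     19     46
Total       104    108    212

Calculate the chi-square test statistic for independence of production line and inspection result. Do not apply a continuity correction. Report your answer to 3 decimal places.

Grand total N = 212.
Expected counts (row total × column total / N):
  Line 1, Pass: 166×104/212 = 81.4340
  Line 1, Fail: 166×108/212 = 84.5660
  Line 2, Pass: 46×104/212 = 22.5660
  Line 2, Fail: 46×108/212 = 23.4340
Contributions (O − E)²/E:
  (77 − 81.4340)²/81.4340 = 0.2414
  (89 − 84.5660)²/84.5660 = 0.2325
  (27 − 22.5660)²/22.5660 = 0.8712
  (19 − 23.4340)²/23.4340 = 0.8390
χ² = 0.2414 + 0.2325 + 0.8712 + 0.8390 = 2.184

2.184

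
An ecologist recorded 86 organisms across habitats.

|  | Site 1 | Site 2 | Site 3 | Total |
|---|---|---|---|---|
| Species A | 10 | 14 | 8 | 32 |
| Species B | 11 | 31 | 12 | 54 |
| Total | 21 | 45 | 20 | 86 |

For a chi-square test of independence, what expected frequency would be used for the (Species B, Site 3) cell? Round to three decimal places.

12.558

Row total (Species B) = 54; column total (Site 3) = 20; grand total N = 86.
Expected count = (row total × column total) / N = 54 × 20 / 86 = 12.558.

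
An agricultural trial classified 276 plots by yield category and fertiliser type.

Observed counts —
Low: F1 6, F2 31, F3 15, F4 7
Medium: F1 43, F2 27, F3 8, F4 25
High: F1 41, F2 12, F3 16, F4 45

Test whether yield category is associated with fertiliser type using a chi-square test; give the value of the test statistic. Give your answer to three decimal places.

58.926

Row totals: 59, 103, 114. Column totals: 90, 70, 39, 77. Grand total N = 276.
Expected counts (row total × column total / N):
  Low, F1: 59×90/276 = 19.23913
  Low, F2: 59×70/276 = 14.96377
  Low, F3: 59×39/276 = 8.33696
  Low, F4: 59×77/276 = 16.46014
  Medium, F1: 103×90/276 = 33.58696
  Medium, F2: 103×70/276 = 26.12319
  Medium, F3: 103×39/276 = 14.55435
  Medium, F4: 103×77/276 = 28.73551
  High, F1: 114×90/276 = 37.17391
  High, F2: 114×70/276 = 28.91304
  High, F3: 114×39/276 = 16.10870
  High, F4: 114×77/276 = 31.80435
Contributions (O − E)²/E:
  (6 − 19.23913)²/19.23913 = 9.1103
  (31 − 14.96377)²/14.96377 = 17.1856
  (15 − 8.33696)²/8.33696 = 5.3252
  (7 − 16.46014)²/16.46014 = 5.4370
  (43 − 33.58696)²/33.58696 = 2.6381
  (27 − 26.12319)²/26.12319 = 0.0294
  (8 − 14.55435)²/14.55435 = 2.9517
  (25 − 28.73551)²/28.73551 = 0.4856
  (41 − 37.17391)²/37.17391 = 0.3938
  (12 − 28.91304)²/28.91304 = 9.8935
  (16 − 16.10870)²/16.10870 = 0.0007
  (45 − 31.80435)²/31.80435 = 5.4749
χ² = 9.1103 + 17.1856 + 5.3252 + 5.4370 + 2.6381 + 0.0294 + 2.9517 + 0.4856 + 0.3938 + 9.8935 + 0.0007 + 5.4749 = 58.926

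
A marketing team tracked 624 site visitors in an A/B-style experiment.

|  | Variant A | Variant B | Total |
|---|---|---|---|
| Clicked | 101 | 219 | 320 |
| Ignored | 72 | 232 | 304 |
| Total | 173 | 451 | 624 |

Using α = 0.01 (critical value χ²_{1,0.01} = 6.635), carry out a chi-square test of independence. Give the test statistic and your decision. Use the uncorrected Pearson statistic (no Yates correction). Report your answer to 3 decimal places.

Grand total N = 624.
Expected counts (row total × column total / N):
  Clicked, Variant A: 320×173/624 = 88.7179
  Clicked, Variant B: 320×451/624 = 231.2821
  Ignored, Variant A: 304×173/624 = 84.2821
  Ignored, Variant B: 304×451/624 = 219.7179
Contributions (O − E)²/E:
  (101 − 88.7179)²/88.7179 = 1.7003
  (219 − 231.2821)²/231.2821 = 0.6522
  (72 − 84.2821)²/84.2821 = 1.7898
  (232 − 219.7179)²/219.7179 = 0.6866
χ² = 1.7003 + 0.6522 + 1.7898 + 0.6866 = 4.829
df = (2−1)(2−1) = 1. Since 4.829 < 6.635, fail to reject the null hypothesis of independence at α = 0.01.

4.829; fail to reject H₀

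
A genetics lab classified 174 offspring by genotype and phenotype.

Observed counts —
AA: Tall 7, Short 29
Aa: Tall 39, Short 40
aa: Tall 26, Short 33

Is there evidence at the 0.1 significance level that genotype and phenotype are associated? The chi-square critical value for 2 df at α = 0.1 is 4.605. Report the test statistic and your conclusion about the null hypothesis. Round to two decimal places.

9.39; reject H₀

Row totals: 36, 79, 59. Column totals: 72, 102. Grand total N = 174.
Expected counts (row total × column total / N):
  AA, Tall: 36×72/174 = 14.8966
  AA, Short: 36×102/174 = 21.1034
  Aa, Tall: 79×72/174 = 32.6897
  Aa, Short: 79×102/174 = 46.3103
  aa, Tall: 59×72/174 = 24.4138
  aa, Short: 59×102/174 = 34.5862
Contributions (O − E)²/E:
  (7 − 14.8966)²/14.8966 = 4.1859
  (29 − 21.1034)²/21.1034 = 2.9548
  (39 − 32.6897)²/32.6897 = 1.2181
  (40 − 46.3103)²/46.3103 = 0.8598
  (26 − 24.4138)²/24.4138 = 0.1031
  (33 − 34.5862)²/34.5862 = 0.0727
χ² = 4.1859 + 2.9548 + 1.2181 + 0.8598 + 0.1031 + 0.0727 = 9.39
df = (3−1)(2−1) = 2. Since 9.39 > 4.605, reject the null hypothesis of independence at α = 0.1.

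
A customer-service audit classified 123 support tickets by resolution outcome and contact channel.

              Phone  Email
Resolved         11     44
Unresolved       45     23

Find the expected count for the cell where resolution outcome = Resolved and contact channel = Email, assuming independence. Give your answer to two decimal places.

29.96

Row total (Resolved) = 55; column total (Email) = 67; grand total N = 123.
Expected count = (row total × column total) / N = 55 × 67 / 123 = 29.96.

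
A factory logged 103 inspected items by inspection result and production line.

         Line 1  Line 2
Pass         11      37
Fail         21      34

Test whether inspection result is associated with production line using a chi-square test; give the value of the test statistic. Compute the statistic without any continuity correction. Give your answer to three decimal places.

Row totals: 48, 55. Column totals: 32, 71. Grand total N = 103.
Expected counts (row total × column total / N):
  Pass, Line 1: 48×32/103 = 14.9126
  Pass, Line 2: 48×71/103 = 33.0874
  Fail, Line 1: 55×32/103 = 17.0874
  Fail, Line 2: 55×71/103 = 37.9126
Contributions (O − E)²/E:
  (11 − 14.9126)²/14.9126 = 1.0265
  (37 − 33.0874)²/33.0874 = 0.4627
  (21 − 17.0874)²/17.0874 = 0.8959
  (34 − 37.9126)²/37.9126 = 0.4038
χ² = 1.0265 + 0.4627 + 0.8959 + 0.4038 = 2.789

2.789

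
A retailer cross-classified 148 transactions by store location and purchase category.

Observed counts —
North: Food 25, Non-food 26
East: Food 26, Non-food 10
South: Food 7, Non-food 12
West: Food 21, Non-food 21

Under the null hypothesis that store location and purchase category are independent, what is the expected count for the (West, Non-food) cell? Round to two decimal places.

Row total (West) = 42; column total (Non-food) = 69; grand total N = 148.
Expected count = (row total × column total) / N = 42 × 69 / 148 = 19.58.

19.58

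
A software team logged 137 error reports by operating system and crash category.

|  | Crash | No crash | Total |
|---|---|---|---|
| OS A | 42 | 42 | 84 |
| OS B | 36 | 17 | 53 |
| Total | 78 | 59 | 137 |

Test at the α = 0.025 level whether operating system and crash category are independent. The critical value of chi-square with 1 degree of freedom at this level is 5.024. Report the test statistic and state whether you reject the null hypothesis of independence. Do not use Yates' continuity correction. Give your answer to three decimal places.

Grand total N = 137.
Expected counts (row total × column total / N):
  OS A, Crash: 84×78/137 = 47.8248
  OS A, No crash: 84×59/137 = 36.1752
  OS B, Crash: 53×78/137 = 30.1752
  OS B, No crash: 53×59/137 = 22.8248
Contributions (O − E)²/E:
  (42 − 47.8248)²/47.8248 = 0.7094
  (42 − 36.1752)²/36.1752 = 0.9379
  (36 − 30.1752)²/30.1752 = 1.1244
  (17 − 22.8248)²/22.8248 = 1.4865
χ² = 0.7094 + 0.9379 + 1.1244 + 1.4865 = 4.258
df = (2−1)(2−1) = 1. Since 4.258 < 5.024, fail to reject the null hypothesis of independence at α = 0.025.

4.258; fail to reject H₀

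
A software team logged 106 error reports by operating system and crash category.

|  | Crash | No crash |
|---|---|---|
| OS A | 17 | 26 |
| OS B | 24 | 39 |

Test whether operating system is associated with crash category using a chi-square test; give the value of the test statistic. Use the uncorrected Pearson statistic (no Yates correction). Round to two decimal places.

0.02

Row totals: 43, 63. Column totals: 41, 65. Grand total N = 106.
Expected counts (row total × column total / N):
  OS A, Crash: 43×41/106 = 16.632
  OS A, No crash: 43×65/106 = 26.368
  OS B, Crash: 63×41/106 = 24.368
  OS B, No crash: 63×65/106 = 38.632
Contributions (O − E)²/E:
  (17 − 16.632)²/16.632 = 0.0081
  (26 − 26.368)²/26.368 = 0.0051
  (24 − 24.368)²/24.368 = 0.0056
  (39 − 38.632)²/38.632 = 0.0035
χ² = 0.0081 + 0.0051 + 0.0056 + 0.0035 = 0.02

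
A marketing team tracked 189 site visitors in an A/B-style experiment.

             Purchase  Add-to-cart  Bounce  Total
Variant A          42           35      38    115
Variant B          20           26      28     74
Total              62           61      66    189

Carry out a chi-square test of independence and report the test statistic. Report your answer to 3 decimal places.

Grand total N = 189.
Expected counts (row total × column total / N):
  Variant A, Purchase: 115×62/189 = 37.7249
  Variant A, Add-to-cart: 115×61/189 = 37.1164
  Variant A, Bounce: 115×66/189 = 40.1587
  Variant B, Purchase: 74×62/189 = 24.2751
  Variant B, Add-to-cart: 74×61/189 = 23.8836
  Variant B, Bounce: 74×66/189 = 25.8413
Contributions (O − E)²/E:
  (42 − 37.7249)²/37.7249 = 0.4845
  (35 − 37.1164)²/37.1164 = 0.1207
  (38 − 40.1587)²/40.1587 = 0.1160
  (20 − 24.2751)²/24.2751 = 0.7529
  (26 − 23.8836)²/23.8836 = 0.1875
  (28 − 25.8413)²/25.8413 = 0.1803
χ² = 0.4845 + 0.1207 + 0.1160 + 0.7529 + 0.1875 + 0.1803 = 1.842

1.842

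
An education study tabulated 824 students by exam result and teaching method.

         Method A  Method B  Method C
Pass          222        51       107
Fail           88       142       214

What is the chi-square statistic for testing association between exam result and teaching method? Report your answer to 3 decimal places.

Row totals: 380, 444. Column totals: 310, 193, 321. Grand total N = 824.
Expected counts (row total × column total / N):
  Pass, Method A: 380×310/824 = 142.9612
  Pass, Method B: 380×193/824 = 89.0049
  Pass, Method C: 380×321/824 = 148.0340
  Fail, Method A: 444×310/824 = 167.0388
  Fail, Method B: 444×193/824 = 103.9951
  Fail, Method C: 444×321/824 = 172.9660
Contributions (O − E)²/E:
  (222 − 142.9612)²/142.9612 = 43.6981
  (51 − 89.0049)²/89.0049 = 16.2280
  (107 − 148.0340)²/148.0340 = 11.3743
  (88 − 167.0388)²/167.0388 = 37.3993
  (142 − 103.9951)²/103.9951 = 13.8889
  (214 − 172.9660)²/172.9660 = 9.7348
χ² = 43.6981 + 16.2280 + 11.3743 + 37.3993 + 13.8889 + 9.7348 = 132.323

132.323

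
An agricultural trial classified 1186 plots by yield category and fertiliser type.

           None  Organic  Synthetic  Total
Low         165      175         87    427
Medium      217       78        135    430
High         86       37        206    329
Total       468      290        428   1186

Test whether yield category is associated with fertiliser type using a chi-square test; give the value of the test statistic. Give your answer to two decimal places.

202.25

Grand total N = 1186.
Expected counts (row total × column total / N):
  Low, None: 427×468/1186 = 168.4958
  Low, Organic: 427×290/1186 = 104.4098
  Low, Synthetic: 427×428/1186 = 154.0944
  Medium, None: 430×468/1186 = 169.6796
  Medium, Organic: 430×290/1186 = 105.1433
  Medium, Synthetic: 430×428/1186 = 155.1771
  High, None: 329×468/1186 = 129.8246
  High, Organic: 329×290/1186 = 80.4469
  High, Synthetic: 329×428/1186 = 118.7285
Contributions (O − E)²/E:
  (165 − 168.4958)²/168.4958 = 0.0725
  (175 − 104.4098)²/104.4098 = 47.7252
  (87 − 154.0944)²/154.0944 = 29.2136
  (217 − 169.6796)²/169.6796 = 13.1968
  (78 − 105.1433)²/105.1433 = 7.0072
  (135 − 155.1771)²/155.1771 = 2.6236
  (86 − 129.8246)²/129.8246 = 14.7938
  (37 − 80.4469)²/80.4469 = 23.4643
  (206 − 118.7285)²/118.7285 = 64.1490
χ² = 0.0725 + 47.7252 + 29.2136 + 13.1968 + 7.0072 + 2.6236 + 14.7938 + 23.4643 + 64.1490 = 202.25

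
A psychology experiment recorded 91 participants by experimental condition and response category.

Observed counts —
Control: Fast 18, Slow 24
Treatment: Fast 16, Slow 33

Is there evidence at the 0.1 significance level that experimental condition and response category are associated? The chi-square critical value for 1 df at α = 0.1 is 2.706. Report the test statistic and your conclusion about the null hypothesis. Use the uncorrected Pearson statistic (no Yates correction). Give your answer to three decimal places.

Row totals: 42, 49. Column totals: 34, 57. Grand total N = 91.
Expected counts (row total × column total / N):
  Control, Fast: 42×34/91 = 15.6923
  Control, Slow: 42×57/91 = 26.3077
  Treatment, Fast: 49×34/91 = 18.3077
  Treatment, Slow: 49×57/91 = 30.6923
Contributions (O − E)²/E:
  (18 − 15.6923)²/15.6923 = 0.3394
  (24 − 26.3077)²/26.3077 = 0.2024
  (16 − 18.3077)²/18.3077 = 0.2909
  (33 − 30.6923)²/30.6923 = 0.1735
χ² = 0.3394 + 0.2024 + 0.2909 + 0.1735 = 1.006
df = (2−1)(2−1) = 1. Since 1.006 < 2.706, fail to reject the null hypothesis of independence at α = 0.1.

1.006; fail to reject H₀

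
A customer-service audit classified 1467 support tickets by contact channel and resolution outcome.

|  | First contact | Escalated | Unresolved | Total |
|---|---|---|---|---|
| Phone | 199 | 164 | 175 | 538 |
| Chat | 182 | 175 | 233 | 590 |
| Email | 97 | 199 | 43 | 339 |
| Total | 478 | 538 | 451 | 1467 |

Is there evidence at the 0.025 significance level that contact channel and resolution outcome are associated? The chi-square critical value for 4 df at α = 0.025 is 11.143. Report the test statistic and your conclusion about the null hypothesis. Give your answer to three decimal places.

Grand total N = 1467.
Expected counts (row total × column total / N):
  Phone, First contact: 538×478/1467 = 175.2993
  Phone, Escalated: 538×538/1467 = 197.3033
  Phone, Unresolved: 538×451/1467 = 165.3974
  Chat, First contact: 590×478/1467 = 192.2427
  Chat, Escalated: 590×538/1467 = 216.3736
  Chat, Unresolved: 590×451/1467 = 181.3838
  Email, First contact: 339×478/1467 = 110.4581
  Email, Escalated: 339×538/1467 = 124.3231
  Email, Unresolved: 339×451/1467 = 104.2188
Contributions (O − E)²/E:
  (199 − 175.2993)²/175.2993 = 3.2044
  (164 − 197.3033)²/197.3033 = 5.6213
  (175 − 165.3974)²/165.3974 = 0.5575
  (182 − 192.2427)²/192.2427 = 0.5457
  (175 − 216.3736)²/216.3736 = 7.9112
  (233 − 181.3838)²/181.3838 = 14.6884
  (97 − 110.4581)²/110.4581 = 1.6397
  (199 − 124.3231)²/124.3231 = 44.8560
  (43 − 104.2188)²/104.2188 = 35.9603
χ² = 3.2044 + 5.6213 + 0.5575 + 0.5457 + 7.9112 + 14.6884 + 1.6397 + 44.8560 + 35.9603 = 114.985
df = (3−1)(3−1) = 4. Since 114.985 > 11.143, reject the null hypothesis of independence at α = 0.025.

114.985; reject H₀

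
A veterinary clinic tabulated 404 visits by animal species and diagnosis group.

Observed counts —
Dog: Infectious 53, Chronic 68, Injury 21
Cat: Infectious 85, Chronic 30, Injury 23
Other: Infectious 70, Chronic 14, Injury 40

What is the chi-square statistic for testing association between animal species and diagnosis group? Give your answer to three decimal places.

54.983

Row totals: 142, 138, 124. Column totals: 208, 112, 84. Grand total N = 404.
Expected counts (row total × column total / N):
  Dog, Infectious: 142×208/404 = 73.1089
  Dog, Chronic: 142×112/404 = 39.3663
  Dog, Injury: 142×84/404 = 29.5248
  Cat, Infectious: 138×208/404 = 71.0495
  Cat, Chronic: 138×112/404 = 38.2574
  Cat, Injury: 138×84/404 = 28.6931
  Other, Infectious: 124×208/404 = 63.8416
  Other, Chronic: 124×112/404 = 34.3762
  Other, Injury: 124×84/404 = 25.7822
Contributions (O − E)²/E:
  (53 − 73.1089)²/73.1089 = 5.5310
  (68 − 39.3663)²/39.3663 = 20.8272
  (21 − 29.5248)²/29.5248 = 2.4614
  (85 − 71.0495)²/71.0495 = 2.7392
  (30 − 38.2574)²/38.2574 = 1.7823
  (23 − 28.6931)²/28.6931 = 1.1296
  (70 − 63.8416)²/63.8416 = 0.5941
  (14 − 34.3762)²/34.3762 = 12.0778
  (40 − 25.7822)²/25.7822 = 7.8405
χ² = 5.5310 + 20.8272 + 2.4614 + 2.7392 + 1.7823 + 1.1296 + 0.5941 + 12.0778 + 7.8405 = 54.983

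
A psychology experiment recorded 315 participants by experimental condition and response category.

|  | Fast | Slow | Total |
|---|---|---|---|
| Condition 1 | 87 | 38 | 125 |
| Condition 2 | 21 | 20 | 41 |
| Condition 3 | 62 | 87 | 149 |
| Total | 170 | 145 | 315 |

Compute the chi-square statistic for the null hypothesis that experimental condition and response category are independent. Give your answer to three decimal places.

21.579

Grand total N = 315.
Expected counts (row total × column total / N):
  Condition 1, Fast: 125×170/315 = 67.4603
  Condition 1, Slow: 125×145/315 = 57.5397
  Condition 2, Fast: 41×170/315 = 22.1270
  Condition 2, Slow: 41×145/315 = 18.8730
  Condition 3, Fast: 149×170/315 = 80.4127
  Condition 3, Slow: 149×145/315 = 68.5873
Contributions (O − E)²/E:
  (87 − 67.4603)²/67.4603 = 5.6596
  (38 − 57.5397)²/57.5397 = 6.6354
  (21 − 22.1270)²/22.1270 = 0.0574
  (20 − 18.8730)²/18.8730 = 0.0673
  (62 − 80.4127)²/80.4127 = 4.2161
  (87 − 68.5873)²/68.5873 = 4.9430
χ² = 5.6596 + 6.6354 + 0.0574 + 0.0673 + 4.2161 + 4.9430 = 21.579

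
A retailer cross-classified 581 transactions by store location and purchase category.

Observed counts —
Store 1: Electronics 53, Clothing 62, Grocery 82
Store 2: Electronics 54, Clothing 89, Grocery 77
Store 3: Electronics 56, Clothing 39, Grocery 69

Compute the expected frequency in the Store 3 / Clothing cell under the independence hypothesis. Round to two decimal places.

53.63

Row total (Store 3) = 164; column total (Clothing) = 190; grand total N = 581.
Expected count = (row total × column total) / N = 164 × 190 / 581 = 53.63.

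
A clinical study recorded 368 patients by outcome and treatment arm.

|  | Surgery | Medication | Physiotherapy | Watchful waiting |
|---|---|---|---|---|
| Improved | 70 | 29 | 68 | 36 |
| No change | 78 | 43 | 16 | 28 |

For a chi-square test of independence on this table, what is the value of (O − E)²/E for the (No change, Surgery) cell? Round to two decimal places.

Row total (No change) = 165; column total (Surgery) = 148; N = 368.
Expected count E = 165 × 148 / 368 = 66.359.
Contribution = (O − E)²/E = (78 − 66.359)² / 66.359 = 2.04.

2.04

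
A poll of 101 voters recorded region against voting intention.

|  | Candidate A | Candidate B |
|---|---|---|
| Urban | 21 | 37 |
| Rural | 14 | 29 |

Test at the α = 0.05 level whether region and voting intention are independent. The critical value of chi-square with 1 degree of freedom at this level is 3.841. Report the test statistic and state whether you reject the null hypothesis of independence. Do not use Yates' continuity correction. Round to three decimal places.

Row totals: 58, 43. Column totals: 35, 66. Grand total N = 101.
Expected counts (row total × column total / N):
  Urban, Candidate A: 58×35/101 = 20.0990
  Urban, Candidate B: 58×66/101 = 37.9010
  Rural, Candidate A: 43×35/101 = 14.9010
  Rural, Candidate B: 43×66/101 = 28.0990
Contributions (O − E)²/E:
  (21 − 20.0990)²/20.0990 = 0.0404
  (37 − 37.9010)²/37.9010 = 0.0214
  (14 − 14.9010)²/14.9010 = 0.0545
  (29 − 28.0990)²/28.0990 = 0.0289
χ² = 0.0404 + 0.0214 + 0.0545 + 0.0289 = 0.145
df = (2−1)(2−1) = 1. Since 0.145 < 3.841, fail to reject the null hypothesis of independence at α = 0.05.

0.145; fail to reject H₀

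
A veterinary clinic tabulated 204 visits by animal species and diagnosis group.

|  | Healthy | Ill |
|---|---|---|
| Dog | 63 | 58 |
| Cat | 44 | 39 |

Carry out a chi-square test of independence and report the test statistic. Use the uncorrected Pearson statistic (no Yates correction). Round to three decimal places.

0.018

Row totals: 121, 83. Column totals: 107, 97. Grand total N = 204.
Expected counts (row total × column total / N):
  Dog, Healthy: 121×107/204 = 63.4657
  Dog, Ill: 121×97/204 = 57.5343
  Cat, Healthy: 83×107/204 = 43.5343
  Cat, Ill: 83×97/204 = 39.4657
Contributions (O − E)²/E:
  (63 − 63.4657)²/63.4657 = 0.0034
  (58 − 57.5343)²/57.5343 = 0.0038
  (44 − 43.5343)²/43.5343 = 0.0050
  (39 − 39.4657)²/39.4657 = 0.0055
χ² = 0.0034 + 0.0038 + 0.0050 + 0.0055 = 0.018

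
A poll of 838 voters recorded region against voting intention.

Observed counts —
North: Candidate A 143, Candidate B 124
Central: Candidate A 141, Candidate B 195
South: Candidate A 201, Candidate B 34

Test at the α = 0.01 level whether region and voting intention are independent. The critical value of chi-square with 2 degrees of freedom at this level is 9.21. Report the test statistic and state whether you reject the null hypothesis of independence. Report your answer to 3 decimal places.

Row totals: 267, 336, 235. Column totals: 485, 353. Grand total N = 838.
Expected counts (row total × column total / N):
  North, Candidate A: 267×485/838 = 154.5286
  North, Candidate B: 267×353/838 = 112.4714
  Central, Candidate A: 336×485/838 = 194.4630
  Central, Candidate B: 336×353/838 = 141.5370
  South, Candidate A: 235×485/838 = 136.0084
  South, Candidate B: 235×353/838 = 98.9916
Contributions (O − E)²/E:
  (143 − 154.5286)²/154.5286 = 0.8601
  (124 − 112.4714)²/112.4714 = 1.1817
  (141 − 194.4630)²/194.4630 = 14.6984
  (195 − 141.5370)²/141.5370 = 20.1947
  (201 − 136.0084)²/136.0084 = 31.0562
  (34 − 98.9916)²/98.9916 = 42.6694
χ² = 0.8601 + 1.1817 + 14.6984 + 20.1947 + 31.0562 + 42.6694 = 110.661
df = (3−1)(2−1) = 2. Since 110.661 > 9.21, reject the null hypothesis of independence at α = 0.01.

110.661; reject H₀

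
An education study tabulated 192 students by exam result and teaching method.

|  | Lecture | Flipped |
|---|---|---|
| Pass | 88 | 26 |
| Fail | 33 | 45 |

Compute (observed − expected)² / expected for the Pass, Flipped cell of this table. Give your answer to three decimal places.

Row total (Pass) = 114; column total (Flipped) = 71; N = 192.
Expected count E = 114 × 71 / 192 = 42.1562.
Contribution = (O − E)²/E = (26 − 42.1562)² / 42.1562 = 6.192.

6.192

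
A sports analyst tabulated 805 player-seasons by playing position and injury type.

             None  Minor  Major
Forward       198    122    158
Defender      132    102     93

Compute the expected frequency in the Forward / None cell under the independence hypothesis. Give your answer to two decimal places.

195.95

Row total (Forward) = 478; column total (None) = 330; grand total N = 805.
Expected count = (row total × column total) / N = 478 × 330 / 805 = 195.95.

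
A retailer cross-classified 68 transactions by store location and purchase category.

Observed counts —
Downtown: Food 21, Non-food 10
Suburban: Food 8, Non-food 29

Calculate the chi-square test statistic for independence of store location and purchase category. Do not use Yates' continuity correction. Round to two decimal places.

Row totals: 31, 37. Column totals: 29, 39. Grand total N = 68.
Expected counts (row total × column total / N):
  Downtown, Food: 31×29/68 = 13.221
  Downtown, Non-food: 31×39/68 = 17.779
  Suburban, Food: 37×29/68 = 15.779
  Suburban, Non-food: 37×39/68 = 21.221
Contributions (O − E)²/E:
  (21 − 13.221)²/13.221 = 4.5770
  (10 − 17.779)²/17.779 = 3.4036
  (8 − 15.779)²/15.779 = 3.8350
  (29 − 21.221)²/21.221 = 2.8516
χ² = 4.5770 + 3.4036 + 3.8350 + 2.8516 = 14.67

14.67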